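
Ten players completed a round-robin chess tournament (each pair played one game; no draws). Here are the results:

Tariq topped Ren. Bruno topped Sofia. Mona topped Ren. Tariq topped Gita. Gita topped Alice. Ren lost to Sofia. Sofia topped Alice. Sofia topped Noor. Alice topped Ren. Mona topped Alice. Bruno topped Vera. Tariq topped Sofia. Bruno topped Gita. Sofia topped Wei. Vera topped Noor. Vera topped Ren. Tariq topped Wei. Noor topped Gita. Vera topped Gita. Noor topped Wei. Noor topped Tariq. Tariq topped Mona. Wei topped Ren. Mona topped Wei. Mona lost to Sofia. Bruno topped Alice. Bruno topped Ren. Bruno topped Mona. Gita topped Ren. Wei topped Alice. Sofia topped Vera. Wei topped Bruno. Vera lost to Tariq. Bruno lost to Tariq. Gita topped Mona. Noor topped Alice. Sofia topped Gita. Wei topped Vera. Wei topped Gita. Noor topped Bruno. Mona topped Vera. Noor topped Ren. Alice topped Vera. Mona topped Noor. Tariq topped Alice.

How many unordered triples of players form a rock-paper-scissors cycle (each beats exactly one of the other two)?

Win totals: Sofia 7, Mona 5, Noor 6, Vera 3, Bruno 6, Ren 0, Alice 2, Wei 5, Tariq 8, Gita 3.
A player with w wins dominates both others in C(w,2) triples; summing gives 21 + 10 + 15 + 3 + 15 + 0 + 1 + 10 + 28 + 3 = 106 transitive triples.
Total triples C(10,3) = 120, so cyclic triples = 120 − 106 = 14.

14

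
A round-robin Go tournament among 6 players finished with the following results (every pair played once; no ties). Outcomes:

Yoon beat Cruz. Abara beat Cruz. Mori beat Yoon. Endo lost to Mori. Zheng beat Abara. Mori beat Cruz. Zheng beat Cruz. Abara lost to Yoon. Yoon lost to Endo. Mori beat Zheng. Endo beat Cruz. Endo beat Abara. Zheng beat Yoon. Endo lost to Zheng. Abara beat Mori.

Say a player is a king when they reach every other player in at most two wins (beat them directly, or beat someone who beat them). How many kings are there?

Yoon cannot reach Endo, Zheng in two steps.
Cruz cannot reach Yoon, Abara, Endo, Zheng, Mori in two steps.
Abara reaches everyone (king).
Endo cannot reach Zheng in two steps.
Zheng reaches everyone (king).
Mori reaches everyone (king).
Kings: Abara, Zheng, Mori — 3.

3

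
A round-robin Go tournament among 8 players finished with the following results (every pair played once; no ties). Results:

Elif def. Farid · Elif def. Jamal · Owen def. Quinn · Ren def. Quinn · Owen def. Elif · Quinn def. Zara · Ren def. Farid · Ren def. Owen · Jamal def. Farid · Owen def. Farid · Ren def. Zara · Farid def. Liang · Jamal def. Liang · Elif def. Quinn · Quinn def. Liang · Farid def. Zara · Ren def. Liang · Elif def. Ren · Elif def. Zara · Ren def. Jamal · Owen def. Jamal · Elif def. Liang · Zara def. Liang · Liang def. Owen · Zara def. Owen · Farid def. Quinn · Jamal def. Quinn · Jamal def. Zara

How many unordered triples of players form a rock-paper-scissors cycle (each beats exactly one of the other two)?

9

Win totals: Quinn 2, Owen 4, Liang 1, Jamal 4, Zara 2, Ren 6, Elif 6, Farid 3.
A player with w wins dominates both others in C(w,2) triples; summing gives 1 + 6 + 0 + 6 + 1 + 15 + 15 + 3 = 47 transitive triples.
Total triples C(8,3) = 56, so cyclic triples = 56 − 47 = 9.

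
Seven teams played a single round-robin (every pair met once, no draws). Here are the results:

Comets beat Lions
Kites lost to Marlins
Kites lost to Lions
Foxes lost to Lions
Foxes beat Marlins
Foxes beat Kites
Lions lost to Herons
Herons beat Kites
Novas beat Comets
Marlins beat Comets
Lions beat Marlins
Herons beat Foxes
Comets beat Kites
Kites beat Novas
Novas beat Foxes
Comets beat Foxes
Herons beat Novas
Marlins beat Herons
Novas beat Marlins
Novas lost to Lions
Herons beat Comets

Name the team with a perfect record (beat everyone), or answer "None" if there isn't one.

Highest win total is Herons with 5 (out of 6 possible).
Herons lost to Marlins, so no team went undefeated.

None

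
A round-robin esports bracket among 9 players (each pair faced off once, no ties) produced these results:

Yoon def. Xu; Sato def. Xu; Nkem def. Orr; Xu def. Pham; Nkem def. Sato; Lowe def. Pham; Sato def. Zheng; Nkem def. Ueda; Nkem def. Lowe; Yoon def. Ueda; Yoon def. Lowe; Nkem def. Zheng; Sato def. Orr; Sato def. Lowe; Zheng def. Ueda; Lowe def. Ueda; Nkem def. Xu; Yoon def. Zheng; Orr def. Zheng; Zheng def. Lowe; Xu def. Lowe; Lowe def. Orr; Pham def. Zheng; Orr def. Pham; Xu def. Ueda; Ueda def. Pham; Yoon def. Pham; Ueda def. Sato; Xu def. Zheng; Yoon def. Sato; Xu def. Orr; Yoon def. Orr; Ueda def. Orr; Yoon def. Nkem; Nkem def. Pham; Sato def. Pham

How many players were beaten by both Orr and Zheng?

Orr beat: Zheng, Pham.
Zheng beat: Lowe, Ueda.
No one was beaten by both.

0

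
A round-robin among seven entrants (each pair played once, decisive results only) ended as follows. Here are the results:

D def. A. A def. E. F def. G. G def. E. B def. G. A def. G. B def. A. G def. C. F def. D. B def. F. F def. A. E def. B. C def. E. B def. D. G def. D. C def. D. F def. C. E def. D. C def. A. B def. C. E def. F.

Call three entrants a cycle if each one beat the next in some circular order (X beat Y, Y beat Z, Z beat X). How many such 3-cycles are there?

9

Win totals: A 2, B 5, C 3, D 1, E 3, F 4, G 3.
An entrant with w wins dominates both others in C(w,2) triples; summing gives 1 + 10 + 3 + 0 + 3 + 6 + 3 = 26 transitive triples.
Total triples C(7,3) = 35, so cyclic triples = 35 − 26 = 9.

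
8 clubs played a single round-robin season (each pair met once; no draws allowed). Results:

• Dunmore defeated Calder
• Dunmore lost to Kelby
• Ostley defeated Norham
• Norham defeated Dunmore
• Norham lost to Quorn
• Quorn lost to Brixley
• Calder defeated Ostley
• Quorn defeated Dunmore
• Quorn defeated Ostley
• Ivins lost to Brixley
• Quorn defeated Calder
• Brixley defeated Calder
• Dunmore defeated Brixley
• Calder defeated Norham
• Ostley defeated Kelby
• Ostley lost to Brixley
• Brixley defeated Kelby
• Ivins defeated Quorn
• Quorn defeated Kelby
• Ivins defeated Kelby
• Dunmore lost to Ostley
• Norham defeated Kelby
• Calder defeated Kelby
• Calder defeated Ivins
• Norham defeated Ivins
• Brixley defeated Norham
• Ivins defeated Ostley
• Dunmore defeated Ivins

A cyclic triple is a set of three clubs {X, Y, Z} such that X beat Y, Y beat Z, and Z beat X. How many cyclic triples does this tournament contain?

13

Win totals: Norham 3, Dunmore 3, Kelby 1, Ivins 3, Quorn 5, Ostley 3, Brixley 6, Calder 4.
A club with w wins dominates both others in C(w,2) triples; summing gives 3 + 3 + 0 + 3 + 10 + 3 + 15 + 6 = 43 transitive triples.
Total triples C(8,3) = 56, so cyclic triples = 56 − 43 = 13.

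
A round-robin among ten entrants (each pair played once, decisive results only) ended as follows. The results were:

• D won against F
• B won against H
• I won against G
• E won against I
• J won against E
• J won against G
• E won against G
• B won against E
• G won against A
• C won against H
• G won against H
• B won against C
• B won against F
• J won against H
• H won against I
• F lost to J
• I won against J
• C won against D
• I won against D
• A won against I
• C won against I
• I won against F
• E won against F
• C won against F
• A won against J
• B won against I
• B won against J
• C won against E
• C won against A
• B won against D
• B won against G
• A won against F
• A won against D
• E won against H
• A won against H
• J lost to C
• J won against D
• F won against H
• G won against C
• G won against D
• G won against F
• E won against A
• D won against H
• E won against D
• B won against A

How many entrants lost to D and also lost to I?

1

D beat: F, H.
I beat: D, F, G, J.
Both beat: F — 1.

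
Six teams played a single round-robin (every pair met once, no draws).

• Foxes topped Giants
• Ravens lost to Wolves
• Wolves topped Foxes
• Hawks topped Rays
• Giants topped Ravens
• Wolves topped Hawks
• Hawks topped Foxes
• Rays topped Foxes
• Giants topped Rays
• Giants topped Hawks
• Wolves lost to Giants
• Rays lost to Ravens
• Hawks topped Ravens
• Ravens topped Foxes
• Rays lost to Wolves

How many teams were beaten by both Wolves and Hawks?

3

Wolves beat: Hawks, Rays, Foxes, Ravens.
Hawks beat: Rays, Foxes, Ravens.
Both beat: Rays, Foxes, Ravens — 3.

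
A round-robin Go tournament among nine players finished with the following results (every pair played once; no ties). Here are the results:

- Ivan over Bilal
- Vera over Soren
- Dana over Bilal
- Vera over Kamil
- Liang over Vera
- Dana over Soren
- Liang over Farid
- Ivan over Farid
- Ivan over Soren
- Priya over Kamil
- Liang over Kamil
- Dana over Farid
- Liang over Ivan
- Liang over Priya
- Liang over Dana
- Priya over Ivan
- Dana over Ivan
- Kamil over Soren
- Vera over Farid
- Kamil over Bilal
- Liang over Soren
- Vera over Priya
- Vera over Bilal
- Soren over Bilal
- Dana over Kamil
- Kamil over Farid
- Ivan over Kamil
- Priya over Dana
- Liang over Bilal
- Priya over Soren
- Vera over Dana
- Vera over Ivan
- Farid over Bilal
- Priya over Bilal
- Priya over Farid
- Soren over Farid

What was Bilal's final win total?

Bilal's results: beat no one; lost to Farid, Dana, Ivan, Soren, Vera, Kamil, Liang, Priya.
That is 0 wins.

0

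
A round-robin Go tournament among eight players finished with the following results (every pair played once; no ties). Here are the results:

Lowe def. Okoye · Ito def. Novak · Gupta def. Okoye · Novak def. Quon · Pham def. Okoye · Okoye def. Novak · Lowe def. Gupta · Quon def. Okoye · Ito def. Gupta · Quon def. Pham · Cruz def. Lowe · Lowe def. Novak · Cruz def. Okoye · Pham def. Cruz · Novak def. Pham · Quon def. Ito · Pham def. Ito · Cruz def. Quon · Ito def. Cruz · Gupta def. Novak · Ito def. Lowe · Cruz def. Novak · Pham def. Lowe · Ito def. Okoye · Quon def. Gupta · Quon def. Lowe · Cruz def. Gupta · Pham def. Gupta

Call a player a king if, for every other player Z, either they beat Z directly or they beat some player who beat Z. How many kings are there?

Novak reaches everyone (king).
Quon reaches everyone (king).
Lowe cannot reach Ito, Cruz in two steps.
Ito reaches everyone (king).
Pham reaches everyone (king).
Gupta cannot reach Lowe, Ito, Cruz in two steps.
Okoye cannot reach Lowe, Ito, Gupta, Cruz in two steps.
Cruz reaches everyone (king).
Kings: Novak, Quon, Ito, Pham, Cruz — 5.

5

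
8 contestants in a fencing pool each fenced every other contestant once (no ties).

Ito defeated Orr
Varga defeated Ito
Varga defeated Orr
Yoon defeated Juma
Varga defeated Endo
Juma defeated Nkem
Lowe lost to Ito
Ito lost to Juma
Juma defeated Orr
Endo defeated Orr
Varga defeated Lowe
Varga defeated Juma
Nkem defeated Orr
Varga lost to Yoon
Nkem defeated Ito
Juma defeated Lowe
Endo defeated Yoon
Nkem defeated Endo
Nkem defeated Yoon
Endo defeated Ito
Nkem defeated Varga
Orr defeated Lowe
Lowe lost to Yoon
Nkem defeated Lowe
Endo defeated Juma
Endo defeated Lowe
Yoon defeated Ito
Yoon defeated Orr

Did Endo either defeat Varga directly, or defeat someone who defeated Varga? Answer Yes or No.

Yes

Endo did not beat Varga directly.
Endo beat Ito, Orr, Lowe, Yoon, Juma. Of those, Yoon beat Varga.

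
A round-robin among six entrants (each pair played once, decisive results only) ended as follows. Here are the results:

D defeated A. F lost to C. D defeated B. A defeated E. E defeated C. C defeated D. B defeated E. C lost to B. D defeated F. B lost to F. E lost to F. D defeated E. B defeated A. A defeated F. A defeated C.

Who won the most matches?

Win totals: A 3, B 3, C 2, D 4, E 1, F 2.
D leads with 4 wins (next highest: 3).

D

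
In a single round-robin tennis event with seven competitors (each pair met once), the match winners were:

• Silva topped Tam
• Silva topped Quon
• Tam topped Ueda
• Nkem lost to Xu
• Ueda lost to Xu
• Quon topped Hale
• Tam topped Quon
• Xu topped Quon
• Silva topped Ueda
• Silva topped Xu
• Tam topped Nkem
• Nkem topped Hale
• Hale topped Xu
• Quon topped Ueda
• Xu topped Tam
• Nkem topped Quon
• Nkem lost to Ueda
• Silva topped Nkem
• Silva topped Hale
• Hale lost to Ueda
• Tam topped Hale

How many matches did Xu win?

Xu's results: beat Nkem, Quon, Ueda, Tam; lost to Hale, Silva.
That is 4 wins.

4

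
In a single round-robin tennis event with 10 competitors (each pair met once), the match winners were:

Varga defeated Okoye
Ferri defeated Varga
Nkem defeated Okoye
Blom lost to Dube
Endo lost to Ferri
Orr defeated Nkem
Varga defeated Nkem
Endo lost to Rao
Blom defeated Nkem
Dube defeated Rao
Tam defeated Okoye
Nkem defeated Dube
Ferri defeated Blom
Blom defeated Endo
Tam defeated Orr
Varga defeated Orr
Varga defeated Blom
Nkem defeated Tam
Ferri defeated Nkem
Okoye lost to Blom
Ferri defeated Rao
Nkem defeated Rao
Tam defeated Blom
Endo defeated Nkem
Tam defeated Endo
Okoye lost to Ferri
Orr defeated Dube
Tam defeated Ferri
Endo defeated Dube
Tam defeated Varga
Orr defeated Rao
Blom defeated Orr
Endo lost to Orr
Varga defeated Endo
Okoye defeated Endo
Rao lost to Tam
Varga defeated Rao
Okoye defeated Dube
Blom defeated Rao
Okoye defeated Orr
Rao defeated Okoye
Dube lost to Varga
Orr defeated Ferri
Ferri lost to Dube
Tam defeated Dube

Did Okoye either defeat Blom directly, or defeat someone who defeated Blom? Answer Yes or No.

Okoye did not beat Blom directly.
Okoye beat Endo, Dube, Orr. Of those, Dube beat Blom.

Yes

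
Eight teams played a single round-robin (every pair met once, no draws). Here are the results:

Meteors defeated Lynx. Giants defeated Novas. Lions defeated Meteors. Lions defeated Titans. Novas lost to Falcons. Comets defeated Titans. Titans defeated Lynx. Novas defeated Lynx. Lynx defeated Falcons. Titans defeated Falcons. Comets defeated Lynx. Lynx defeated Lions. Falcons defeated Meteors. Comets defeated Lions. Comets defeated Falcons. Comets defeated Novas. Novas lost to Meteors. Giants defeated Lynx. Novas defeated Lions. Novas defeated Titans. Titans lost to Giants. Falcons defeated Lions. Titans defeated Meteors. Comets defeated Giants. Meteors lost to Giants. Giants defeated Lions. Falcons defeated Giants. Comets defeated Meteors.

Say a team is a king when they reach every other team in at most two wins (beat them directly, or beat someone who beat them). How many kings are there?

1

Comets reaches everyone (king).
Titans cannot reach Comets in two steps.
Giants cannot reach Comets in two steps.
Lynx cannot reach Comets in two steps.
Meteors cannot reach Comets, Giants in two steps.
Falcons cannot reach Comets in two steps.
Lions cannot reach Comets, Giants in two steps.
Novas cannot reach Comets, Giants in two steps.
Kings: Comets — 1.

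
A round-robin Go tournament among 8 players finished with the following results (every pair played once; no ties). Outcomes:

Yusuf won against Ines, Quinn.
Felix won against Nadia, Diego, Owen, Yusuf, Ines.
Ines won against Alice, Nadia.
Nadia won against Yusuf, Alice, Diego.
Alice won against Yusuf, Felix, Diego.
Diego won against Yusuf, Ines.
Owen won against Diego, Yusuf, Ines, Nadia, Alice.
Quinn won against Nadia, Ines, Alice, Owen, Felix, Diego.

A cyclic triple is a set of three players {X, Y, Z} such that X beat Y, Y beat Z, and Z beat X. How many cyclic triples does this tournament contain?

Win totals: Yusuf 2, Diego 2, Felix 5, Nadia 3, Quinn 6, Alice 3, Owen 5, Ines 2.
A player with w wins dominates both others in C(w,2) triples; summing gives 1 + 1 + 10 + 3 + 15 + 3 + 10 + 1 = 44 transitive triples.
Total triples C(8,3) = 56, so cyclic triples = 56 − 44 = 12.

12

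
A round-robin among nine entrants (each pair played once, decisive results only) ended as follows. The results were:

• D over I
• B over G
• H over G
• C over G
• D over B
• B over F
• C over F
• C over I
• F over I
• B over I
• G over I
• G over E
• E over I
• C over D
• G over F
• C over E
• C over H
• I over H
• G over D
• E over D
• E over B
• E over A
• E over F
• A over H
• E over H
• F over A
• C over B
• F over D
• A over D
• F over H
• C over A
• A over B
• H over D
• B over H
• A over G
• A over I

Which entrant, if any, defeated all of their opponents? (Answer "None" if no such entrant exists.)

C has 8 wins out of 8 opponents — a perfect record.

C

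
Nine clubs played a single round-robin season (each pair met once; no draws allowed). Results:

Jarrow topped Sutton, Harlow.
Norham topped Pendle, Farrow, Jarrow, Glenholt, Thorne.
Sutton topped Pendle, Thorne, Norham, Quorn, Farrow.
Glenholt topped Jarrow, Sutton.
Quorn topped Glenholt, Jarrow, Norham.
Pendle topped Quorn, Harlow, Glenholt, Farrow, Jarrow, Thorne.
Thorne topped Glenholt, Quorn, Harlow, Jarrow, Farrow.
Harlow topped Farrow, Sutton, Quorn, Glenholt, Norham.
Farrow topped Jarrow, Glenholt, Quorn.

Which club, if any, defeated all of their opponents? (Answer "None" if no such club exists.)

Highest win total is Pendle with 6 (out of 8 possible).
Pendle lost to Sutton, Norham, so no club went undefeated.

None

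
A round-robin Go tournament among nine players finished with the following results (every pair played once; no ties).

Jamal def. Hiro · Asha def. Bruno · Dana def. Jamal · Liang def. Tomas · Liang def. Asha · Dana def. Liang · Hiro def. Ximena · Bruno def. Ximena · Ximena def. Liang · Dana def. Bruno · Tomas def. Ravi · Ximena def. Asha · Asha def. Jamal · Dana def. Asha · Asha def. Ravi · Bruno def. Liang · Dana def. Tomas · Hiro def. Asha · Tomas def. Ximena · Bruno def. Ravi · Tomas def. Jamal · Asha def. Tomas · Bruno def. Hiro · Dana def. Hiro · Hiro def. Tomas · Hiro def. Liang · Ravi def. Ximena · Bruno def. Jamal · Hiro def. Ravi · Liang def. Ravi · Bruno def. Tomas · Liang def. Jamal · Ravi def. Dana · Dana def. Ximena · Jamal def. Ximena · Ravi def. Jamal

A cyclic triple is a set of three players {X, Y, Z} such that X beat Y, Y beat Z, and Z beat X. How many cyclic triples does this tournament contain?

Win totals: Asha 4, Hiro 5, Jamal 2, Bruno 6, Tomas 3, Ximena 2, Dana 7, Liang 4, Ravi 3.
A player with w wins dominates both others in C(w,2) triples; summing gives 6 + 10 + 1 + 15 + 3 + 1 + 21 + 6 + 3 = 66 transitive triples.
Total triples C(9,3) = 84, so cyclic triples = 84 − 66 = 18.

18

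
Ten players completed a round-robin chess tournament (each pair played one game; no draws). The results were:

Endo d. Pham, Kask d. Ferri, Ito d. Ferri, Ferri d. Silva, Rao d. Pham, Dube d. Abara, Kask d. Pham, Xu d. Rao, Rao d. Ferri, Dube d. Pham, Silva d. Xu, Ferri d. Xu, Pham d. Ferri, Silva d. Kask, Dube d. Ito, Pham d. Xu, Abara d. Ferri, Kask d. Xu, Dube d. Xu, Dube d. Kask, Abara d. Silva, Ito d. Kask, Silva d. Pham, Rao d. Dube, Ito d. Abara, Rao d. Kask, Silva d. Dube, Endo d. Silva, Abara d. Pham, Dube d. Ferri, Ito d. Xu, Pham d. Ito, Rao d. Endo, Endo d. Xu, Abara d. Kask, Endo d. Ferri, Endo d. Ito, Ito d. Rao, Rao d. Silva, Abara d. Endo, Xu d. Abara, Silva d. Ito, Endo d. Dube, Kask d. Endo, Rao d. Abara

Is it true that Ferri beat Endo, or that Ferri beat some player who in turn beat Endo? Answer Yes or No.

No

Ferri did not beat Endo directly.
Ferri beat Xu, Silva, but each of them lost to Endo. No two-step path.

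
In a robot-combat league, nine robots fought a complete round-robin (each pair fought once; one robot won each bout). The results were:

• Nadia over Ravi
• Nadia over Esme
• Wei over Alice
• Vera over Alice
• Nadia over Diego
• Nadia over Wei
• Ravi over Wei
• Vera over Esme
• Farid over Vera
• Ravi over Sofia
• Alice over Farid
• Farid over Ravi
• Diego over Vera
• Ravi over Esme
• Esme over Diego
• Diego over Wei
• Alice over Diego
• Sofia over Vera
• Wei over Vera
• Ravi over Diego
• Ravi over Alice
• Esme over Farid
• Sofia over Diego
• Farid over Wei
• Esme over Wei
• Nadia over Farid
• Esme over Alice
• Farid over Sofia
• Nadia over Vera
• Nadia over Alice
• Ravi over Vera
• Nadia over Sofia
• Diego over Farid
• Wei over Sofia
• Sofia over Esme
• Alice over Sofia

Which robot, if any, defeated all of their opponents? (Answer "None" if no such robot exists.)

Nadia

Nadia has 8 wins out of 8 opponents — a perfect record.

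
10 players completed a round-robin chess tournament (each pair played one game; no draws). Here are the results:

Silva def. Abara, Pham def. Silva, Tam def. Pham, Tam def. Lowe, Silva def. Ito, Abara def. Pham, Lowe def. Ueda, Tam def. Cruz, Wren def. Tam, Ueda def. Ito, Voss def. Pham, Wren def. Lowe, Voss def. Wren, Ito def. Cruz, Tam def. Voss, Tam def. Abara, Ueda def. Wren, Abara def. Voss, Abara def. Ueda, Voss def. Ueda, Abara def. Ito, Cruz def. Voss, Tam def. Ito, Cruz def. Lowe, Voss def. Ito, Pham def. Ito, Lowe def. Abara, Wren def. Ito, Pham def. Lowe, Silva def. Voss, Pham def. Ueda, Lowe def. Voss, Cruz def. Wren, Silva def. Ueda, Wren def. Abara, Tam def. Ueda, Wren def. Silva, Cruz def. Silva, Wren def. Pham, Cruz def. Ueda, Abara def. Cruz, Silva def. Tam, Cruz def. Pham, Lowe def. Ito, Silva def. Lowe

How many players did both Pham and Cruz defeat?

Pham beat: Ito, Silva, Ueda, Lowe.
Cruz beat: Wren, Silva, Ueda, Voss, Pham, Lowe.
Both beat: Silva, Ueda, Lowe — 3.

3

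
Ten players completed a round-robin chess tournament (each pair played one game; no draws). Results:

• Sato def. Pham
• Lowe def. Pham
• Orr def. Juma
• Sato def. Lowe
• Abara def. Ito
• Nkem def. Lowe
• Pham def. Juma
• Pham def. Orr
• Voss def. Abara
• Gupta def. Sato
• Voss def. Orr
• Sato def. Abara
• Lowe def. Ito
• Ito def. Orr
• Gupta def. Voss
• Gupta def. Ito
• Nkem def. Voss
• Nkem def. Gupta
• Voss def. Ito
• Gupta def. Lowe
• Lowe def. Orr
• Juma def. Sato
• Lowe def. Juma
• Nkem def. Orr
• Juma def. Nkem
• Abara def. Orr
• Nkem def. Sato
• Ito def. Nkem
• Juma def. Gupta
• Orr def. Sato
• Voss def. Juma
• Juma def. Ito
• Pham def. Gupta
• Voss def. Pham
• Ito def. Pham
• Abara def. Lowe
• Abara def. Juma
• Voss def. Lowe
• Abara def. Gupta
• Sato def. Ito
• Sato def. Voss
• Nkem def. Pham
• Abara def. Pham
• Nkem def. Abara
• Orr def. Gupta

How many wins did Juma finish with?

Juma's results: beat Ito, Nkem, Gupta, Sato; lost to Orr, Voss, Lowe, Pham, Abara.
That is 4 wins.

4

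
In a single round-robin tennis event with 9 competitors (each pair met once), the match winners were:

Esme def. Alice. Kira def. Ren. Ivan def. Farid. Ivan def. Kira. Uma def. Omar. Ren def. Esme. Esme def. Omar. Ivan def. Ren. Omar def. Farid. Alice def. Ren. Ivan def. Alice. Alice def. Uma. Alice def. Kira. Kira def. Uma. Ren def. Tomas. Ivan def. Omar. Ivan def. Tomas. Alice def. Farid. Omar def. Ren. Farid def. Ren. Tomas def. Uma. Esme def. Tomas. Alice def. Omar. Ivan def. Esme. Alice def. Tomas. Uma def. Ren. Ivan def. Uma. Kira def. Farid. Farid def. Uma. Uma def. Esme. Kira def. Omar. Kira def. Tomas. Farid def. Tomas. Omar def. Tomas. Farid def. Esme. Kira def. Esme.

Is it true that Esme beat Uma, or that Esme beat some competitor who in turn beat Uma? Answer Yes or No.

Esme did not beat Uma directly.
Esme beat Alice, Omar, Tomas. Of those, Alice beat Uma.

Yes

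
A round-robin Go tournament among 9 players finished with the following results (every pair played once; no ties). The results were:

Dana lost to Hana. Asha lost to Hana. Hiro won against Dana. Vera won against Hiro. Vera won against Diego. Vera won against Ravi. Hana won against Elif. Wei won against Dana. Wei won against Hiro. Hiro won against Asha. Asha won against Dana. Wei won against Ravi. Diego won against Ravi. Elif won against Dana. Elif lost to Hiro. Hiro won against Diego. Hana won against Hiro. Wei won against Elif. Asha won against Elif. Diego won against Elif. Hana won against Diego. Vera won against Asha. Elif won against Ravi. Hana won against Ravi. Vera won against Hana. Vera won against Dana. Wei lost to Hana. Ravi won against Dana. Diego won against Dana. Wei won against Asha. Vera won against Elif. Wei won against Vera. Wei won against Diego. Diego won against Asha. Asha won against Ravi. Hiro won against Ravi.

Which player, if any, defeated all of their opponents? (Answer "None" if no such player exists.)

None

Highest win total is Wei with 7 (out of 8 possible).
Wei lost to Hana, so no player went undefeated.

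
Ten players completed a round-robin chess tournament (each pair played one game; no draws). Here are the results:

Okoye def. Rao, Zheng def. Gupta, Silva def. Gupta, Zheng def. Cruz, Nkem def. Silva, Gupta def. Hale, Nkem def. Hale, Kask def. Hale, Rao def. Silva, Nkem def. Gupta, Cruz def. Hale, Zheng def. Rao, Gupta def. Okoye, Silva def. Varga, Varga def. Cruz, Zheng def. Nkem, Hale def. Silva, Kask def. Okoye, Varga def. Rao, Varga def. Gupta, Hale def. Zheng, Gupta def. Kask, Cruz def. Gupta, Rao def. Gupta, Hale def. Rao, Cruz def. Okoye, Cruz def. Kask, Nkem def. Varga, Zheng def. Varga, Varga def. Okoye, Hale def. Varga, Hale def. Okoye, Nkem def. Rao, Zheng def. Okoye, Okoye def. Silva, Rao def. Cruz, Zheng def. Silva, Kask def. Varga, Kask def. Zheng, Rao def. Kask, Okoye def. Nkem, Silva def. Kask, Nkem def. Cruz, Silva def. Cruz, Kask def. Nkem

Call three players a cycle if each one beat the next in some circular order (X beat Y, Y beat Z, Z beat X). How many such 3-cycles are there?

Win totals: Zheng 7, Cruz 4, Rao 4, Hale 5, Silva 4, Okoye 3, Gupta 3, Kask 5, Nkem 6, Varga 4.
A player with w wins dominates both others in C(w,2) triples; summing gives 21 + 6 + 6 + 10 + 6 + 3 + 3 + 10 + 15 + 6 = 86 transitive triples.
Total triples C(10,3) = 120, so cyclic triples = 120 − 86 = 34.

34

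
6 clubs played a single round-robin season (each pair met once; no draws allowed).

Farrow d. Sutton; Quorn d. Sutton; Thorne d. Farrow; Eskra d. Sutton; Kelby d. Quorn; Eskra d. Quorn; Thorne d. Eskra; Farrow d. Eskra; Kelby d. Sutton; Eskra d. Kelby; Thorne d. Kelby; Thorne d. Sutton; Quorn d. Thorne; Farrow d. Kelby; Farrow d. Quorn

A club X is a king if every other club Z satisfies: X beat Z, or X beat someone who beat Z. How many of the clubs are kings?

Quorn reaches everyone (king).
Sutton cannot reach Quorn, Kelby, Farrow, Thorne, Eskra in two steps.
Kelby cannot reach Farrow, Eskra in two steps.
Farrow reaches everyone (king).
Thorne reaches everyone (king).
Eskra cannot reach Farrow in two steps.
Kings: Quorn, Farrow, Thorne — 3.

3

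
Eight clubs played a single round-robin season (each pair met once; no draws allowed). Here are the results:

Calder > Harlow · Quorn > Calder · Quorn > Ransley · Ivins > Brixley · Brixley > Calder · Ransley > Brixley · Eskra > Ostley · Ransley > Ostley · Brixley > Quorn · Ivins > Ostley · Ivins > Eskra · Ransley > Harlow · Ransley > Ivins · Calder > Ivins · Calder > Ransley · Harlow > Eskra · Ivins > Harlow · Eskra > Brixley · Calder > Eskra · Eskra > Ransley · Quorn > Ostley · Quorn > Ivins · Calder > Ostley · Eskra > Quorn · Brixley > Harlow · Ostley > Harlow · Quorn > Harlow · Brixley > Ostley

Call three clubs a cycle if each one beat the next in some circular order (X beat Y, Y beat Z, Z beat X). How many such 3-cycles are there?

Win totals: Ostley 1, Ransley 4, Harlow 1, Quorn 5, Brixley 4, Ivins 4, Calder 5, Eskra 4.
A club with w wins dominates both others in C(w,2) triples; summing gives 0 + 6 + 0 + 10 + 6 + 6 + 10 + 6 = 44 transitive triples.
Total triples C(8,3) = 56, so cyclic triples = 56 − 44 = 12.

12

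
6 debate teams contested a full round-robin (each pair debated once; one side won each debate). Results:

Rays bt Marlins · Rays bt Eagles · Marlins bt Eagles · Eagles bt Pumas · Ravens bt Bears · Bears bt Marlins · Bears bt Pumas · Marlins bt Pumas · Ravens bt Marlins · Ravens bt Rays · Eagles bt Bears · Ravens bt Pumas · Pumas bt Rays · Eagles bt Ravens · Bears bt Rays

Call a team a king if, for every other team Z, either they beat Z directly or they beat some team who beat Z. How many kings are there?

4

Eagles reaches everyone (king).
Pumas cannot reach Bears, Ravens in two steps.
Bears cannot reach Ravens in two steps.
Rays reaches everyone (king).
Marlins reaches everyone (king).
Ravens reaches everyone (king).
Kings: Eagles, Rays, Marlins, Ravens — 4.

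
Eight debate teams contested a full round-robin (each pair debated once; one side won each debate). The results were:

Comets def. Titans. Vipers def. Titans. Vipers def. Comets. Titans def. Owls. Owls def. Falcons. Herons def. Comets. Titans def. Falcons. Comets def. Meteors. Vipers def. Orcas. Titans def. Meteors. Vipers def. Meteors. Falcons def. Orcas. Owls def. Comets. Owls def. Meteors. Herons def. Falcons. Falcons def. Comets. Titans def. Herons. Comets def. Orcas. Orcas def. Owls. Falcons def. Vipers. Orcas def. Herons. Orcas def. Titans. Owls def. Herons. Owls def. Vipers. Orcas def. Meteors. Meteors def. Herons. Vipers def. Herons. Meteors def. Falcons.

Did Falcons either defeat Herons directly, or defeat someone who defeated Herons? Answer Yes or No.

Yes

Falcons did not beat Herons directly.
Falcons beat Vipers, Orcas, Comets. Of those, Vipers beat Herons.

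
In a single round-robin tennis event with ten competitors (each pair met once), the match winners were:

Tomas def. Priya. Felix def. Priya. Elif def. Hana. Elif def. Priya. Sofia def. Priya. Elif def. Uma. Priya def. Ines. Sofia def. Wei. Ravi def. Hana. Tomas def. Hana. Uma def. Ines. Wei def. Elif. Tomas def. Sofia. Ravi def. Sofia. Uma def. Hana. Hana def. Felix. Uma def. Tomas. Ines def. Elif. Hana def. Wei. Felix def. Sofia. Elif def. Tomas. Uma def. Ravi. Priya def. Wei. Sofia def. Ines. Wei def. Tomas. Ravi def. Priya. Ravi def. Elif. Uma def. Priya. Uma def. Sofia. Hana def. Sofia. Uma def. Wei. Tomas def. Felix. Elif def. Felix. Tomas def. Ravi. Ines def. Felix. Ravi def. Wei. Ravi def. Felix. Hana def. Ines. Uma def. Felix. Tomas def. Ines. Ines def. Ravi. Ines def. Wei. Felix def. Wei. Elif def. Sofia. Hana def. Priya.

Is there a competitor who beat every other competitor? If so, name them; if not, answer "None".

None

Highest win total is Uma with 8 (out of 9 possible).
Uma lost to Elif, so no competitor went undefeated.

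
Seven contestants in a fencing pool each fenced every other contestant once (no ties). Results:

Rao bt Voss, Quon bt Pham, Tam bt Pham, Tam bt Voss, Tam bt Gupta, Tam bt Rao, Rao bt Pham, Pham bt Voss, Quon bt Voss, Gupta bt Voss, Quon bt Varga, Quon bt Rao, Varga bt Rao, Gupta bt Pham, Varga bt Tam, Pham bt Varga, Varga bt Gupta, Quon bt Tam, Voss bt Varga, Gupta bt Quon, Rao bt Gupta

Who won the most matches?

Quon

Win totals: Varga 3, Pham 2, Rao 3, Quon 5, Tam 4, Gupta 3, Voss 1.
Quon leads with 5 wins (next highest: 4).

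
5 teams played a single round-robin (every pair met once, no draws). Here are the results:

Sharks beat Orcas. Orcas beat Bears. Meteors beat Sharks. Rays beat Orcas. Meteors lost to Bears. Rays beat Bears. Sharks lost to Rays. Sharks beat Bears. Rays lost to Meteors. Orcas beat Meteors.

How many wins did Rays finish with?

Rays' results: beat Orcas, Sharks, Bears; lost to Meteors.
That is 3 wins.

3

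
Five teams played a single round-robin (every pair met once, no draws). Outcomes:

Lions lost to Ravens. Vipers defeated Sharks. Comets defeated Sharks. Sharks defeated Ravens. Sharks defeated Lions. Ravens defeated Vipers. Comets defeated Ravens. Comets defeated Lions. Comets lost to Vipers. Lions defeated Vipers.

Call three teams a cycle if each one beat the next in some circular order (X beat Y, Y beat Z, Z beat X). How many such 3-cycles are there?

Of the C(5,3) = 10 triples, the cyclic ones are: {Comets, Lions, Vipers}; {Comets, Ravens, Vipers}; {Sharks, Lions, Vipers}; {Sharks, Ravens, Vipers}.
That is 4.

4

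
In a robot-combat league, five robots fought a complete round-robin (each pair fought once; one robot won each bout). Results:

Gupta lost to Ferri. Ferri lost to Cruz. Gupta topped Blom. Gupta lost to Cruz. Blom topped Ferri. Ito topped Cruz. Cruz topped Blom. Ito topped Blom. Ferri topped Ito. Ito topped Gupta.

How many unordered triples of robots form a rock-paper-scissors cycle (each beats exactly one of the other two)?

Of the C(5,3) = 10 triples, the cyclic ones are: {Cruz, Ito, Ferri}; {Ito, Ferri, Blom}; {Ferri, Blom, Gupta}.
That is 3.

3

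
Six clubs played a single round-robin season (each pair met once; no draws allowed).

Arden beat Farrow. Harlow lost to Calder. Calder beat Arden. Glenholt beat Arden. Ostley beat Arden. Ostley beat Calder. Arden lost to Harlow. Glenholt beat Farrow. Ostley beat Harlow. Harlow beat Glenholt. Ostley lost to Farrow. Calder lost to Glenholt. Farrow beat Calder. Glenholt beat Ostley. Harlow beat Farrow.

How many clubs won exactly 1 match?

Win totals: Calder 2, Ostley 3, Farrow 2, Arden 1, Glenholt 4, Harlow 3.
Exactly 1: Arden — 1 club.

1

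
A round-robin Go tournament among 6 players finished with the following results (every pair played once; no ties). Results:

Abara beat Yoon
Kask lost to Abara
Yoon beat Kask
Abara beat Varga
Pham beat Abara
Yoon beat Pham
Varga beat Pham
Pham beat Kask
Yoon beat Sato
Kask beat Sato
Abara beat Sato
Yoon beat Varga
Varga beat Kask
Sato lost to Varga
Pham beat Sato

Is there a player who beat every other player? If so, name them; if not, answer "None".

None

Highest win total is Yoon with 4 (out of 5 possible).
Yoon lost to Abara, so no player went undefeated.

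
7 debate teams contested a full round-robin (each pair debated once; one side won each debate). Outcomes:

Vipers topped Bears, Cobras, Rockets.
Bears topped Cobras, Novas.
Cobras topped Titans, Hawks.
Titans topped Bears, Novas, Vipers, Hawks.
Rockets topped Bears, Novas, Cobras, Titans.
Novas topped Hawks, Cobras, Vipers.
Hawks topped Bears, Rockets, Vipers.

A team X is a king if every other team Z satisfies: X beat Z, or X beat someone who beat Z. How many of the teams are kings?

Novas reaches everyone (king).
Bears cannot reach Rockets in two steps.
Titans reaches everyone (king).
Hawks reaches everyone (king).
Cobras reaches everyone (king).
Vipers reaches everyone (king).
Rockets reaches everyone (king).
Kings: Novas, Titans, Hawks, Cobras, Vipers, Rockets — 6.

6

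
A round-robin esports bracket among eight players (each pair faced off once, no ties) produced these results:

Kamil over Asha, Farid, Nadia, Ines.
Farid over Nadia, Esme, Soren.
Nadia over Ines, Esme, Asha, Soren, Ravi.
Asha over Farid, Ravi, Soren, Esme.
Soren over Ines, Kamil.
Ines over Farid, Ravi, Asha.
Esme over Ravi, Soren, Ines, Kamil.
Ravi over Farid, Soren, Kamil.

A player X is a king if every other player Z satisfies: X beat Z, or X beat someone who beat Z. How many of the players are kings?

7

Soren cannot reach Esme in two steps.
Esme reaches everyone (king).
Nadia reaches everyone (king).
Kamil reaches everyone (king).
Asha reaches everyone (king).
Farid reaches everyone (king).
Ravi reaches everyone (king).
Ines reaches everyone (king).
Kings: Esme, Nadia, Kamil, Asha, Farid, Ravi, Ines — 7.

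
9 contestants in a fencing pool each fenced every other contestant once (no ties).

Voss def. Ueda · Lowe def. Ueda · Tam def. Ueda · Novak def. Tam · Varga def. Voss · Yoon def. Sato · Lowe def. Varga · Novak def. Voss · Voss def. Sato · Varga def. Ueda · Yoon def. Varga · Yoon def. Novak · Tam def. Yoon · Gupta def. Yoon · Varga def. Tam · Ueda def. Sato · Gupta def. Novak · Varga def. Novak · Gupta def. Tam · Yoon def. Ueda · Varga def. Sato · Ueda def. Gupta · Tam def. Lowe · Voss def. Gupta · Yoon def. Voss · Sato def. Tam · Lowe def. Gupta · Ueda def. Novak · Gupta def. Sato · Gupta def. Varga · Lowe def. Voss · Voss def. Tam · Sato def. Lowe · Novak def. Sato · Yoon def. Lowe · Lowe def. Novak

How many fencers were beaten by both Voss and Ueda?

Voss beat: Sato, Gupta, Ueda, Tam.
Ueda beat: Sato, Gupta, Novak.
Both beat: Sato, Gupta — 2.

2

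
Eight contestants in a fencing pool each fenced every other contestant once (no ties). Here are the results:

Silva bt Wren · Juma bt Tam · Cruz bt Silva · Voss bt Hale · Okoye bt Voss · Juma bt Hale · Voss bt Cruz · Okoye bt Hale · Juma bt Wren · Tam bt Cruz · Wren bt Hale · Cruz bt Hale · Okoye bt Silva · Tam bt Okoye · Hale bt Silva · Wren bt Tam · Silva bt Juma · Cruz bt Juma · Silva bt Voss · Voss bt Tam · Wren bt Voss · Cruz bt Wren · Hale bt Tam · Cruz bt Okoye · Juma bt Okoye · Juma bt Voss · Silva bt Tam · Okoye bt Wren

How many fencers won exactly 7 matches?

Win totals: Tam 2, Silva 4, Wren 3, Cruz 5, Voss 3, Hale 2, Okoye 4, Juma 5.
No fencer has exactly 7 wins.

0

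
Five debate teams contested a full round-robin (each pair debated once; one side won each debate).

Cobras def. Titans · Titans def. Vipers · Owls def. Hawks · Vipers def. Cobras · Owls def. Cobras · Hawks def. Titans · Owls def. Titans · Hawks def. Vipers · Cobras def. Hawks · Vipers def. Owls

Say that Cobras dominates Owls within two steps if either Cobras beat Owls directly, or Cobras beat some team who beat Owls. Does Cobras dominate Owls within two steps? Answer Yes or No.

No

Cobras did not beat Owls directly.
Cobras beat Titans, Hawks, but each of them lost to Owls. No two-step path.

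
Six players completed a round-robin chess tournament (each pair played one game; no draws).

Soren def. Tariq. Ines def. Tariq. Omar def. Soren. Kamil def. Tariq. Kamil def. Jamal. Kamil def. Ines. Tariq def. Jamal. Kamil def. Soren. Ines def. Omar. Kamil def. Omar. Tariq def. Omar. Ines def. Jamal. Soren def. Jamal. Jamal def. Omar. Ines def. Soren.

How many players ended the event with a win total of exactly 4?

Win totals: Ines 4, Jamal 1, Omar 1, Tariq 2, Kamil 5, Soren 2.
Exactly 4: Ines — 1 player.

1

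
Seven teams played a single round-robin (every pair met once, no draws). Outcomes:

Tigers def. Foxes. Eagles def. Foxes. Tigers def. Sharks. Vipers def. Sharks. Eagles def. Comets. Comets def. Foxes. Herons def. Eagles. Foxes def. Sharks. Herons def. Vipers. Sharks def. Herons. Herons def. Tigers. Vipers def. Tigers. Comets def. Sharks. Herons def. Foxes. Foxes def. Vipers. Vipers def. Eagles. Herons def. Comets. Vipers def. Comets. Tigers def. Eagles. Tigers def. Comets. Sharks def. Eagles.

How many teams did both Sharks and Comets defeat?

Sharks beat: Eagles, Herons.
Comets beat: Foxes, Sharks.
No one was beaten by both.

0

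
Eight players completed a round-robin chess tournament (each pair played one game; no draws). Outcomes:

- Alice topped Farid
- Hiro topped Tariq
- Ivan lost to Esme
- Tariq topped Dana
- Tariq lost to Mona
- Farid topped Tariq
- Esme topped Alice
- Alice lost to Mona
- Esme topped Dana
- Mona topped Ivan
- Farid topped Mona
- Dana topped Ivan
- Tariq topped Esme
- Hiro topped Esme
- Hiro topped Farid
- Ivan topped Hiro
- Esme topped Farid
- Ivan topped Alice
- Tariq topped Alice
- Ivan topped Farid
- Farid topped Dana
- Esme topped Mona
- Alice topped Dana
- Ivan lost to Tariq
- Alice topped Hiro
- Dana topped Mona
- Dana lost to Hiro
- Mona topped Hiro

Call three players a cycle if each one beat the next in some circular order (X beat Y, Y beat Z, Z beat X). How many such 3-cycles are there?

18

Win totals: Ivan 3, Hiro 4, Alice 3, Mona 4, Esme 5, Tariq 4, Dana 2, Farid 3.
A player with w wins dominates both others in C(w,2) triples; summing gives 3 + 6 + 3 + 6 + 10 + 6 + 1 + 3 = 38 transitive triples.
Total triples C(8,3) = 56, so cyclic triples = 56 − 38 = 18.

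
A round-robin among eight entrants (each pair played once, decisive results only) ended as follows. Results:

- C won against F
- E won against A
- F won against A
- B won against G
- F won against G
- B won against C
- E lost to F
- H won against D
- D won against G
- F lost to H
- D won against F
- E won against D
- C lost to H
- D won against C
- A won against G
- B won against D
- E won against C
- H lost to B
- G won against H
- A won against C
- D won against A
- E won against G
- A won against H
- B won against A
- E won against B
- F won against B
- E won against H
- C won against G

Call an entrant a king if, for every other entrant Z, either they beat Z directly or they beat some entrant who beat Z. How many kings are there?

A cannot reach B, E in two steps.
B cannot reach E in two steps.
C cannot reach D in two steps.
D reaches everyone (king).
E reaches everyone (king).
F reaches everyone (king).
G cannot reach A, B, E in two steps.
H reaches everyone (king).
Kings: D, E, F, H — 4.

4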